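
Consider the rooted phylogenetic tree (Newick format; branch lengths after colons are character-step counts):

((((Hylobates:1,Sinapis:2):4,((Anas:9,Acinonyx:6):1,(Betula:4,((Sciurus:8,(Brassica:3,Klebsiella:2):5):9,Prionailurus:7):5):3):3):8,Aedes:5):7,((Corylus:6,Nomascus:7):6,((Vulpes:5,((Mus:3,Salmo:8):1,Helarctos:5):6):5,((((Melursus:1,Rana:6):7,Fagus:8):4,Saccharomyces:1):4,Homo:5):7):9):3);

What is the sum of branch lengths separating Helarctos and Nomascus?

38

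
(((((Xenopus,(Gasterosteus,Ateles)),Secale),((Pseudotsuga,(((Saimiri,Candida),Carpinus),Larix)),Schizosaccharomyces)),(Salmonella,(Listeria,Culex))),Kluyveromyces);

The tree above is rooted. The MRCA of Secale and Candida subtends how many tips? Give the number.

The MRCA of Secale and Candida is the node subtending (((Xenopus,(Gasterosteus,Ateles)),Secale),((Pseudotsuga,(((Saimiri,Candida),Carpinus),Larix)),Schizosaccharomyces)).
That clade contains 10 terminal taxa: Ateles, Candida, Carpinus, Gasterosteus, Larix, Pseudotsuga, Saimiri, Schizosaccharomyces, Secale, Xenopus.

10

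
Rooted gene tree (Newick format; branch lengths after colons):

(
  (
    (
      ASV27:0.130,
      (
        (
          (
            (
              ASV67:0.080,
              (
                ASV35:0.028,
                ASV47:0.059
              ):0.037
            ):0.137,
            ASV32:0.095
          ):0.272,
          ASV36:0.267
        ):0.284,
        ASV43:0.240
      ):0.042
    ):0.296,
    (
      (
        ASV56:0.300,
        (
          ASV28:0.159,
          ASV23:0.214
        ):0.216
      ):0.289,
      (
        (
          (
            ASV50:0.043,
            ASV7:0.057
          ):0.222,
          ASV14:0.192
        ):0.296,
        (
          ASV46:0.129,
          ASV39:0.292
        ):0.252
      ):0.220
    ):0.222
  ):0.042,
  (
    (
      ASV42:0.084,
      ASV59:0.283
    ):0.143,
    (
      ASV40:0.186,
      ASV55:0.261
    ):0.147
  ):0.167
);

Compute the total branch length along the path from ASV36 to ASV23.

The path runs ASV36 → … → MRCA → … → ASV23; the MRCA is the node subtending ((ASV27,((((ASV67,(ASV35,ASV47)),ASV32),ASV36),ASV43)),((ASV56,(ASV28,ASV23)),(((ASV50,ASV7),ASV14),(ASV46,ASV39)))).
Branch lengths along that path: 0.267 + 0.284 + 0.042 + 0.296 + 0.222 + 0.289 + 0.216 + 0.214 = 1.830.

1.830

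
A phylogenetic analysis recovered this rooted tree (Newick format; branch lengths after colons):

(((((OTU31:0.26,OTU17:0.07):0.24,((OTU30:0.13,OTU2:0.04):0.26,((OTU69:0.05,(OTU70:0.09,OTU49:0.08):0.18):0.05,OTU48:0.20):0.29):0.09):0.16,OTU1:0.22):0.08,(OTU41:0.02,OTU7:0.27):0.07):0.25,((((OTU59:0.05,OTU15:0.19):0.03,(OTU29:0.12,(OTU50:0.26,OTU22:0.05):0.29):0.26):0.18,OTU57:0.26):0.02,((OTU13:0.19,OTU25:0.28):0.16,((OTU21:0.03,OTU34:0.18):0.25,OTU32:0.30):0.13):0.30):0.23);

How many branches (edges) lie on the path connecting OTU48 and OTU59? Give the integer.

11

The MRCA of OTU48 and OTU59 is the root of the tree.
From OTU48 up to that node: 6 branches. From OTU59 up to the same node: 5 branches. Total: 6 + 5 = 11.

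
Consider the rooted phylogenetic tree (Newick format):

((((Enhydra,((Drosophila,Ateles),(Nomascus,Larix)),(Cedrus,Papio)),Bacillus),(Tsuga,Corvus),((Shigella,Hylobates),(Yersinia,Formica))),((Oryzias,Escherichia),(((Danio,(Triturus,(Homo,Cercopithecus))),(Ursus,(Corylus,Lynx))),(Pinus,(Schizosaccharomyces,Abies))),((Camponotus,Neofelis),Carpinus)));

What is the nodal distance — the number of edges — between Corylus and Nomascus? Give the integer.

12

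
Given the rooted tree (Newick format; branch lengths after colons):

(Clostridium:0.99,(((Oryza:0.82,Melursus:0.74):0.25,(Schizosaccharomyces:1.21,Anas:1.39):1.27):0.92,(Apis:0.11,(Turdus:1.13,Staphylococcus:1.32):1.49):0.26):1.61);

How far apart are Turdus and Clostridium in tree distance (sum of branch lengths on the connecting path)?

5.48

The path runs Turdus → … → MRCA → … → Clostridium; the MRCA is the root of the tree.
Branch lengths along that path: 1.13 + 1.49 + 0.26 + 1.61 + 0.99 = 5.48.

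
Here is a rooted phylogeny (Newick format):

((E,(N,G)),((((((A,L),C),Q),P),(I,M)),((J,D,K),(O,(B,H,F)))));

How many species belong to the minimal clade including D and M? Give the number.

14

The MRCA of D and M is the node subtending ((((((A,L),C),Q),P),(I,M)),((J,D,K),(O,(B,H,F)))).
That clade contains 14 terminal taxa: A, B, C, D, F, H, I, J, K, L, M, O, P, Q.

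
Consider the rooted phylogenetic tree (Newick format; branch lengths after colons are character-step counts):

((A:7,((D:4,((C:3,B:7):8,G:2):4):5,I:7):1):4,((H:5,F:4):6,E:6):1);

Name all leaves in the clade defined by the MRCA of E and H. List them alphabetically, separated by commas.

Tracing E: it sits inside ((H,F),E).
Tracing H: it sits inside (H,F).
The smallest clade enclosing both is ((H,F),E); the answer is its 3 terminal taxa in alphabetical order.

E, F, H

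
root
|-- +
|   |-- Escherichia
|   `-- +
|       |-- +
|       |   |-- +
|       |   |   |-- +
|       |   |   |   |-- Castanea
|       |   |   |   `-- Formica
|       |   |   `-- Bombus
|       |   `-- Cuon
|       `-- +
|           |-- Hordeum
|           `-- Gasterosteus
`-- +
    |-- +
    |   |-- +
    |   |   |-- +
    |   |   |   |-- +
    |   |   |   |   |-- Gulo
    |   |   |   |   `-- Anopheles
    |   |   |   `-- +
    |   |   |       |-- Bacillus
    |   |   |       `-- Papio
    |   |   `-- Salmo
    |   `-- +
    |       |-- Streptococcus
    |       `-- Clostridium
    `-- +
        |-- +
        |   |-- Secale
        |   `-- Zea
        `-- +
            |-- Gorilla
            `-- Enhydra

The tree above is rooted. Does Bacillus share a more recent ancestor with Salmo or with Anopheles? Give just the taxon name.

Anopheles

The MRCA of Bacillus and Anopheles subtends ((Gulo,Anopheles),(Bacillus,Papio)) (4 taxa).
The MRCA of Bacillus and Salmo subtends (((Gulo,Anopheles),(Bacillus,Papio)),Salmo) (5 taxa).
The first is nested inside the second, so Bacillus shares a more recent common ancestor with Anopheles.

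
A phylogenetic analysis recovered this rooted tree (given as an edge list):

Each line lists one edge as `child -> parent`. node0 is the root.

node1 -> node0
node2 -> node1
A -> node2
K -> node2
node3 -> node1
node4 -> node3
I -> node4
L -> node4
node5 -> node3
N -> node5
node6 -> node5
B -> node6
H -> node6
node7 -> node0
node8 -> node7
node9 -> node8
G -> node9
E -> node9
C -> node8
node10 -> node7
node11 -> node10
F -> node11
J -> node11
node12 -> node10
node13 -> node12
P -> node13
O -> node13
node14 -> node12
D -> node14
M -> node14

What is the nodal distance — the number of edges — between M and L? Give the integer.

The MRCA of M and L is the root of the tree.
From M up to that node: 5 branches. From L up to the same node: 4 branches. Total: 5 + 4 = 9.

9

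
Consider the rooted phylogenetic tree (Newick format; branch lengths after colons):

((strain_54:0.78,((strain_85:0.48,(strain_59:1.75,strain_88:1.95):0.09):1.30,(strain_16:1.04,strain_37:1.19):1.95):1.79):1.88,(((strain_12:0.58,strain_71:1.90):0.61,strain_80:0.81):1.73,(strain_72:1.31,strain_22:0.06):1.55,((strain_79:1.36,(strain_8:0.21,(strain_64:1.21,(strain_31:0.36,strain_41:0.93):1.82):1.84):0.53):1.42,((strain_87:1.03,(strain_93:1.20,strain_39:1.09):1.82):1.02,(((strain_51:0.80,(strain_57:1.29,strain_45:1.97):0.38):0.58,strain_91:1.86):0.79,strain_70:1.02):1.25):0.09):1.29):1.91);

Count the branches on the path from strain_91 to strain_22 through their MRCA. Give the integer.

7

The MRCA of strain_91 and strain_22 is the node subtending (((strain_12,strain_71),strain_80),(strain_72,strain_22),((strain_79,(strain_8,(strain_64,(strain_31,strain_41)))),((strain_87,(strain_93,strain_39)),(((strain_51,(strain_57,strain_45)),strain_91),strain_70)))).
From strain_91 up to that node: 5 branches. From strain_22 up to the same node: 2 branches. Total: 5 + 2 = 7.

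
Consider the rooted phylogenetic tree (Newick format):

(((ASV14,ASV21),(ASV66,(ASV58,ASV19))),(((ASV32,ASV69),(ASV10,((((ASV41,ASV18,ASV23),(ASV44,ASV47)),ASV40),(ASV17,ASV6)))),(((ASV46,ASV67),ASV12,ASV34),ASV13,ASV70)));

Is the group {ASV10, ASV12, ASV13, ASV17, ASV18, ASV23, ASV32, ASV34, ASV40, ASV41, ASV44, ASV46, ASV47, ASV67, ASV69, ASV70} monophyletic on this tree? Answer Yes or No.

The MRCA of the listed taxa subtends (((ASV32,ASV69),(ASV10,((((ASV41,ASV18,ASV23),(ASV44,ASV47)),ASV40),(ASV17,ASV6)))),(((ASV46,ASV67),ASV12,ASV34),ASV13,ASV70)).
That clade also contains ASV6, which is not in the proposed group, so the group is not monophyletic.

No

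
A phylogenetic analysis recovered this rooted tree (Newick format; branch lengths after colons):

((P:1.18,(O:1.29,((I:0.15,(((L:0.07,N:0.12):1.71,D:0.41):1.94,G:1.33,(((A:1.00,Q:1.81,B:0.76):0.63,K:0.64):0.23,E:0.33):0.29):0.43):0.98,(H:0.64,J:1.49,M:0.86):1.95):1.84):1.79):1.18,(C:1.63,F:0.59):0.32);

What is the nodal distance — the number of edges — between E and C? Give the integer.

9

The MRCA of E and C is the root of the tree.
From E up to that node: 7 branches. From C up to the same node: 2 branches. Total: 7 + 2 = 9.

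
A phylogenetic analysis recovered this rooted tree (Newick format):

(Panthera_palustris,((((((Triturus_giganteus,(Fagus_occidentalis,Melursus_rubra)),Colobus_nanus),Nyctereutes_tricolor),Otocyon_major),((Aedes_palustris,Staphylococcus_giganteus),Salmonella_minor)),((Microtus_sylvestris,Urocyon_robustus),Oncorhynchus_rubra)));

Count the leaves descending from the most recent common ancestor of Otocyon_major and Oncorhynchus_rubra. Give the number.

12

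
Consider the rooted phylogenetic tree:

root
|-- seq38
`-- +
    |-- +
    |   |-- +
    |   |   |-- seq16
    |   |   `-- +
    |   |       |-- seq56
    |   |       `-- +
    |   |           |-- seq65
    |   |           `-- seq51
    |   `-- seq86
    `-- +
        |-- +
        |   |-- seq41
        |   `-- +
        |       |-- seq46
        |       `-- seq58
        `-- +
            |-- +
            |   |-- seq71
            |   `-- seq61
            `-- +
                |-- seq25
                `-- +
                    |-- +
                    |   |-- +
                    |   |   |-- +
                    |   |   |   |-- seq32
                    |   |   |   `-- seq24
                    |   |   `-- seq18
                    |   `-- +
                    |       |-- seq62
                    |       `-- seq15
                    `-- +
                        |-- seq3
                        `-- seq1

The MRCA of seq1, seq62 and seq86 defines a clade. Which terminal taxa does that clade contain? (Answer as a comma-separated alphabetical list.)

Tracing seq1: it sits inside (seq3,seq1).
Tracing seq62: it sits inside (seq62,seq15).
Tracing seq86: it sits inside ((seq16,(seq56,(seq65,seq51))),seq86).
The smallest clade enclosing all 3 is (((seq16,(seq56,(seq65,seq51))),seq86),((seq41,(seq46,seq58)),((seq71,seq61),(seq25,((((seq32,seq24),seq18),(seq62,seq15)),(seq3,seq1)))))); the answer is its 18 terminal taxa in alphabetical order.

seq1, seq15, seq16, seq18, seq24, seq25, seq3, seq32, seq41, seq46, seq51, seq56, seq58, seq61, seq62, seq65, seq71, seq86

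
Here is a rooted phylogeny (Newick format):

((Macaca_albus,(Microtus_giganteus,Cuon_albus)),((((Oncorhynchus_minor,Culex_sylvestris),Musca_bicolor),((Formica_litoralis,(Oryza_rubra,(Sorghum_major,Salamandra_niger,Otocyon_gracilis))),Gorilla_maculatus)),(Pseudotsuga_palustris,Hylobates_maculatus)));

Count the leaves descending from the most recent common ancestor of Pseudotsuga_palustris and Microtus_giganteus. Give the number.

The MRCA of Pseudotsuga_palustris and Microtus_giganteus is the root, so the clade is the entire tree.
That clade contains 14 terminal taxa: Culex_sylvestris, Cuon_albus, Formica_litoralis, Gorilla_maculatus, Hylobates_maculatus, Macaca_albus, Microtus_giganteus, Musca_bicolor, Oncorhynchus_minor, Oryza_rubra, Otocyon_gracilis, Pseudotsuga_palustris, Salamandra_niger, Sorghum_major.

14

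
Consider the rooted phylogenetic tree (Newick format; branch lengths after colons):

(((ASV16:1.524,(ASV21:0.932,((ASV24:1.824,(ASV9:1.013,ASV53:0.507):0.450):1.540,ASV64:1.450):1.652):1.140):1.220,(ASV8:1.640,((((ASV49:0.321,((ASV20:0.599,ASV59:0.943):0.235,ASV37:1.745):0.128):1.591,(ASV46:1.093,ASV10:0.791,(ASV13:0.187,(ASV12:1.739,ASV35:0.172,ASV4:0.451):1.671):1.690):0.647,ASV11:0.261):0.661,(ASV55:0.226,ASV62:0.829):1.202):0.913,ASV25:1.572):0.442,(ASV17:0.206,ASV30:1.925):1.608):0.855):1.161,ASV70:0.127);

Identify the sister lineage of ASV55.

ASV55 attaches to the tree at the node subtending (ASV55,ASV62).
The other lineage descending from that same node — the sister group — is the single tip ASV62.

ASV62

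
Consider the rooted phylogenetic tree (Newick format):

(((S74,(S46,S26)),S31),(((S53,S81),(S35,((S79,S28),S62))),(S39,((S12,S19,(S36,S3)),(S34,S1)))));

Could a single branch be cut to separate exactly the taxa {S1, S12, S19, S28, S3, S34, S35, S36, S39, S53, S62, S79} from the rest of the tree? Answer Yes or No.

The MRCA of the listed taxa subtends (((S53,S81),(S35,((S79,S28),S62))),(S39,((S12,S19,(S36,S3)),(S34,S1)))).
That clade also contains S81, which is not in the proposed group, so the group is not monophyletic.

No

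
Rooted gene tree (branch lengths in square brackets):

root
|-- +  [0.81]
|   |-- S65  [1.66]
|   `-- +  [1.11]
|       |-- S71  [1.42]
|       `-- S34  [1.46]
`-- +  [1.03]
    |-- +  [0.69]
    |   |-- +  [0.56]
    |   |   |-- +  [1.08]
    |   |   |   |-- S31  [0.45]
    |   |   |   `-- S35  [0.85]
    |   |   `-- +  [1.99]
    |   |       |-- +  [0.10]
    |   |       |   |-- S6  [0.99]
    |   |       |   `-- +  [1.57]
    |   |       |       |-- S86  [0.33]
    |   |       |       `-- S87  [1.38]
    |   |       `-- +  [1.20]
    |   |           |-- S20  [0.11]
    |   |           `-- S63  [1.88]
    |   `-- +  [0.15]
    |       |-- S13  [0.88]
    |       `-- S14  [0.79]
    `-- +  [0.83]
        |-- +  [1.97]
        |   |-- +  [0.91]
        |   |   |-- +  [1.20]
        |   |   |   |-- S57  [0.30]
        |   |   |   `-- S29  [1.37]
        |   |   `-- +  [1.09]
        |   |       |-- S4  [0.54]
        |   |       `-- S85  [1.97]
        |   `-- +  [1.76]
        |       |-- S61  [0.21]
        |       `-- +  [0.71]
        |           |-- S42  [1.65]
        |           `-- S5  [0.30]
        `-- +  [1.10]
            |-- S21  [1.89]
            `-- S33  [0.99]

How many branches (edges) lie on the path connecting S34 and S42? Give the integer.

The MRCA of S34 and S42 is the root of the tree.
From S34 up to that node: 3 branches. From S42 up to the same node: 6 branches. Total: 3 + 6 = 9.

9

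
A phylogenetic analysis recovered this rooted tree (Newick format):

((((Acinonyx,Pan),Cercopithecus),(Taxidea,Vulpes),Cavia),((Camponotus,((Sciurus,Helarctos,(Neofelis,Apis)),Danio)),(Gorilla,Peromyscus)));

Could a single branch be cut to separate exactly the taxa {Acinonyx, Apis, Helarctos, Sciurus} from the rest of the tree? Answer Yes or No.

The MRCA of the listed taxa is the root, so the smallest clade containing them is the whole tree.
That clade also contains Camponotus, Cavia, Cercopithecus, Danio, Gorilla, Neofelis, Pan, Peromyscus, Taxidea, Vulpes, which are not in the proposed group, so the group is not monophyletic.

No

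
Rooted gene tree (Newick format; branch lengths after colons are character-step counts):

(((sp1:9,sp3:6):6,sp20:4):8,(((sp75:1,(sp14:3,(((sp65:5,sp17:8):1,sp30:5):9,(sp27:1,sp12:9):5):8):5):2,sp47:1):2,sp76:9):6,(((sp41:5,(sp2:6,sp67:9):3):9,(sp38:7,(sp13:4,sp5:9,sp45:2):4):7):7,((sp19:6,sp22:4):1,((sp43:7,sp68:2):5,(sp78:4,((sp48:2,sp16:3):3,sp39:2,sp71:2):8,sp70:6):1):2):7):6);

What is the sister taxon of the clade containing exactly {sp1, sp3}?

The clade containing exactly {sp1, sp3} attaches to the tree at the node subtending ((sp1,sp3),sp20).
The other lineage descending from that same node — the sister group — is the single tip sp20.

sp20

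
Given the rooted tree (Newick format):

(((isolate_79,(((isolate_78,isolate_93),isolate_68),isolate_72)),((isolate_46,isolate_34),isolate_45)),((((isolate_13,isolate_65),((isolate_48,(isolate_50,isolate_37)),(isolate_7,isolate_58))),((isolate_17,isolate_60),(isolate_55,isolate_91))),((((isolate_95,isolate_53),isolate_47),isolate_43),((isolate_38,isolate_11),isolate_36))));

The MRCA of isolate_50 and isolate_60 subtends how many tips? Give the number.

The MRCA of isolate_50 and isolate_60 is the node subtending (((isolate_13,isolate_65),((isolate_48,(isolate_50,isolate_37)),(isolate_7,isolate_58))),((isolate_17,isolate_60),(isolate_55,isolate_91))).
That clade contains 11 terminal taxa: isolate_13, isolate_17, isolate_37, isolate_48, isolate_50, isolate_55, isolate_58, isolate_60, isolate_65, isolate_7, isolate_91.

11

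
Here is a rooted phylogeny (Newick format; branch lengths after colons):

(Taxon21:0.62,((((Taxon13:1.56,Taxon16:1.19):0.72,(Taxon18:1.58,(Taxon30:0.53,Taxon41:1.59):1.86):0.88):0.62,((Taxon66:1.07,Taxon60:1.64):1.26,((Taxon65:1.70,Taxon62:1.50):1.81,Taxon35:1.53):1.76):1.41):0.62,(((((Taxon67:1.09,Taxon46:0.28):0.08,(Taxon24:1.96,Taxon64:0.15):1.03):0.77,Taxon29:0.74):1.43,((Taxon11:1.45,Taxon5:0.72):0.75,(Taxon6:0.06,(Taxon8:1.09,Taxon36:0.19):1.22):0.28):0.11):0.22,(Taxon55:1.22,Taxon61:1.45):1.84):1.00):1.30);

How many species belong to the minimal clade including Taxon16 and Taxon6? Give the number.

The MRCA of Taxon16 and Taxon6 is the node subtending ((((Taxon13,Taxon16),(Taxon18,(Taxon30,Taxon41))),((Taxon66,Taxon60),((Taxon65,Taxon62),Taxon35))),(((((Taxon67,Taxon46),(Taxon24,Taxon64)),Taxon29),((Taxon11,Taxon5),(Taxon6,(Taxon8,Taxon36)))),(Taxon55,Taxon61))).
That clade contains 22 terminal taxa: Taxon11, Taxon13, Taxon16, Taxon18, Taxon24, Taxon29, Taxon30, Taxon35, Taxon36, Taxon41, Taxon46, Taxon5, Taxon55, Taxon6, Taxon60, Taxon61, Taxon62, Taxon64, Taxon65, Taxon66, Taxon67, Taxon8.

22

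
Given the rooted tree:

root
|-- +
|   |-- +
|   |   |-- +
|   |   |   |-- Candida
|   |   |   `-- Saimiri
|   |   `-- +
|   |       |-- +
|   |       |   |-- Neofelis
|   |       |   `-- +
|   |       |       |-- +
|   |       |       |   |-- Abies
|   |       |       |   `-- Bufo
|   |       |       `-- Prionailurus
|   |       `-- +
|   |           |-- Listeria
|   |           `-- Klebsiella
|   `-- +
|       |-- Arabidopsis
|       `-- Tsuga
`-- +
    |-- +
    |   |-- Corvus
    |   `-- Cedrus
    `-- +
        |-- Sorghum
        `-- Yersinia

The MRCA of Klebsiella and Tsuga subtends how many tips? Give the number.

The MRCA of Klebsiella and Tsuga is the node subtending (((Candida,Saimiri),((Neofelis,((Abies,Bufo),Prionailurus)),(Listeria,Klebsiella))),(Arabidopsis,Tsuga)).
That clade contains 10 terminal taxa: Abies, Arabidopsis, Bufo, Candida, Klebsiella, Listeria, Neofelis, Prionailurus, Saimiri, Tsuga.

10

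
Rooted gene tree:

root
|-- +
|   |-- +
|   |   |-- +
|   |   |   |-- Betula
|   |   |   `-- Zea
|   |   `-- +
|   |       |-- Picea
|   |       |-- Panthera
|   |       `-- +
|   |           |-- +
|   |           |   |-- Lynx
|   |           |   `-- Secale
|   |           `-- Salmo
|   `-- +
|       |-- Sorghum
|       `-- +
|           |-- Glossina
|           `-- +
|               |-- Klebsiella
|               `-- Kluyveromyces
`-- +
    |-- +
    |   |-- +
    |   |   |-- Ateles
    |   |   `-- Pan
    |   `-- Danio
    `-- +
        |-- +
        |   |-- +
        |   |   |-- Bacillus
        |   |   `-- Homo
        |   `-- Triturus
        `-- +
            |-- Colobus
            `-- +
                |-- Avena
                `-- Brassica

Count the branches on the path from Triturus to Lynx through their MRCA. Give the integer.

The MRCA of Triturus and Lynx is the root of the tree.
From Triturus up to that node: 4 branches. From Lynx up to the same node: 6 branches. Total: 4 + 6 = 10.

10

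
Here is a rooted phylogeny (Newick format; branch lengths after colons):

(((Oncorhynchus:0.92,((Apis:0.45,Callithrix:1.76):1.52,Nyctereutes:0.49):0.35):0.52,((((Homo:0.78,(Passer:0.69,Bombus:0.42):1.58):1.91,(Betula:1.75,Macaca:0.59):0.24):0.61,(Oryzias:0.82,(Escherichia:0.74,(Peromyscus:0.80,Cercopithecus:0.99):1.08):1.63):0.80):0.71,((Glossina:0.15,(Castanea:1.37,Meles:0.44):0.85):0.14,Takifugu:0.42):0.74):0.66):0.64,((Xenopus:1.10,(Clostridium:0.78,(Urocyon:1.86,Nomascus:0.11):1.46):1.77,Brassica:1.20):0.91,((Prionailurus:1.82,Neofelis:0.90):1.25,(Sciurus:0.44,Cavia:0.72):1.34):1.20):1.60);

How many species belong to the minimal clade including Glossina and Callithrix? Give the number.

17

The MRCA of Glossina and Callithrix is the node subtending ((Oncorhynchus,((Apis,Callithrix),Nyctereutes)),((((Homo,(Passer,Bombus)),(Betula,Macaca)),(Oryzias,(Escherichia,(Peromyscus,Cercopithecus)))),((Glossina,(Castanea,Meles)),Takifugu))).
That clade contains 17 terminal taxa: Apis, Betula, Bombus, Callithrix, Castanea, Cercopithecus, Escherichia, Glossina, Homo, Macaca, Meles, Nyctereutes, Oncorhynchus, Oryzias, Passer, Peromyscus, Takifugu.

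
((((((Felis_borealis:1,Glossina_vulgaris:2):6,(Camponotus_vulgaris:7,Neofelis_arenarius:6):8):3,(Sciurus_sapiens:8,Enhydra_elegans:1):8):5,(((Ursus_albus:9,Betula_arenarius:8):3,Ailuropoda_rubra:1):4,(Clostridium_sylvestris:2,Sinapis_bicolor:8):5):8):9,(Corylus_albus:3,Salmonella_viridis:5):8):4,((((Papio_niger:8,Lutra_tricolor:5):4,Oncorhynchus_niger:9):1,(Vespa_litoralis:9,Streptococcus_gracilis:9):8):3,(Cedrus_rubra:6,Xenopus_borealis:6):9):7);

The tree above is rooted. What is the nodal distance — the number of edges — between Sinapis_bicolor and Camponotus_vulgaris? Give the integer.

The MRCA of Sinapis_bicolor and Camponotus_vulgaris is the node subtending ((((Felis_borealis,Glossina_vulgaris),(Camponotus_vulgaris,Neofelis_arenarius)),(Sciurus_sapiens,Enhydra_elegans)),(((Ursus_albus,Betula_arenarius),Ailuropoda_rubra),(Clostridium_sylvestris,Sinapis_bicolor))).
From Sinapis_bicolor up to that node: 3 branches. From Camponotus_vulgaris up to the same node: 4 branches. Total: 3 + 4 = 7.

7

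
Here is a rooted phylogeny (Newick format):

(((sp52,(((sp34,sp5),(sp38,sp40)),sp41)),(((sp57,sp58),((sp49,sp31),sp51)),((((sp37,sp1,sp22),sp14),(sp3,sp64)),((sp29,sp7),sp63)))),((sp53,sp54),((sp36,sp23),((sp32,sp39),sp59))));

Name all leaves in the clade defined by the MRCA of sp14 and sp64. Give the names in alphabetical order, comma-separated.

Tracing sp14: it sits inside ((sp37,sp1,sp22),sp14).
Tracing sp64: it sits inside (sp3,sp64).
The smallest clade enclosing both is (((sp37,sp1,sp22),sp14),(sp3,sp64)); the answer is its 6 terminal taxa in alphabetical order.

sp1, sp14, sp22, sp3, sp37, sp64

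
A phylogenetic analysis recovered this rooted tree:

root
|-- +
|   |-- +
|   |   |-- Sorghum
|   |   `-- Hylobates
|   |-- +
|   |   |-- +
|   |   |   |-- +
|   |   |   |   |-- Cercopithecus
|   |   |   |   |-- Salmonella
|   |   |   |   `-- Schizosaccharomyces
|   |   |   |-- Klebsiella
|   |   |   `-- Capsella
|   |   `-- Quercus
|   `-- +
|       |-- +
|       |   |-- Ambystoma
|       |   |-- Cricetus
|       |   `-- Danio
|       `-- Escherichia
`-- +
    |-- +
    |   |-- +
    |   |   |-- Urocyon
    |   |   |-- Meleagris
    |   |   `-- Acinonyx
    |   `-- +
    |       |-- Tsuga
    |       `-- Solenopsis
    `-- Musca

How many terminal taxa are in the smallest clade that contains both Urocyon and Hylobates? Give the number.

The MRCA of Urocyon and Hylobates is the root, so the clade is the entire tree.
That clade contains 18 terminal taxa: Acinonyx, Ambystoma, Capsella, Cercopithecus, Cricetus, Danio, Escherichia, Hylobates, Klebsiella, Meleagris, Musca, Quercus, Salmonella, Schizosaccharomyces, Solenopsis, Sorghum, Tsuga, Urocyon.

18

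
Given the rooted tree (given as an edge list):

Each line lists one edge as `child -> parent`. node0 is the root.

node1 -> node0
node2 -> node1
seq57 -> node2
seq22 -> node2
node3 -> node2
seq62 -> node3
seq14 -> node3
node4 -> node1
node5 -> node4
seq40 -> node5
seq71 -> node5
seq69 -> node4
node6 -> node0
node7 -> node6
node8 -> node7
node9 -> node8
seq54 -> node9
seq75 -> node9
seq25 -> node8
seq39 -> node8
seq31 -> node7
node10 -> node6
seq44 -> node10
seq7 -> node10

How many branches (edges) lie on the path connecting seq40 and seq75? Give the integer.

9

The MRCA of seq40 and seq75 is the root of the tree.
From seq40 up to that node: 4 branches. From seq75 up to the same node: 5 branches. Total: 4 + 5 = 9.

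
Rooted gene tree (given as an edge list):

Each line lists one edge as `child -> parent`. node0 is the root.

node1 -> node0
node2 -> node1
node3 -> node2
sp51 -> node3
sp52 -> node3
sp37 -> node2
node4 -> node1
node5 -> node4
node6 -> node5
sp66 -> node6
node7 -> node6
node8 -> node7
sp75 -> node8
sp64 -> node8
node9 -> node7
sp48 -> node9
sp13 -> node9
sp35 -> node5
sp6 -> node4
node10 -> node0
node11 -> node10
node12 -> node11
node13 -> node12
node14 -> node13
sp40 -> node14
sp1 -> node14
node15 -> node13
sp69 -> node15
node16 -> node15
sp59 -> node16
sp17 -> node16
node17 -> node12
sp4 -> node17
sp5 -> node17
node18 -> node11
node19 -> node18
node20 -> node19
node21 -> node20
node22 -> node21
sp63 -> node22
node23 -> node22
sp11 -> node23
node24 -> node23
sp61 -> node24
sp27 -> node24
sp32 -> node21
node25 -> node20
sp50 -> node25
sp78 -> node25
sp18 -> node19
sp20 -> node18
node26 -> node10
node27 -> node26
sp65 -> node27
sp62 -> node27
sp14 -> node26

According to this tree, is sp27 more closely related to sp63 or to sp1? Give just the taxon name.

The MRCA of sp27 and sp63 subtends (sp63,(sp11,(sp61,sp27))) (4 taxa).
The MRCA of sp27 and sp1 subtends ((((sp40,sp1),(sp69,(sp59,sp17))),(sp4,sp5)),(((((sp63,(sp11,(sp61,sp27))),sp32),(sp50,sp78)),sp18),sp20)) (16 taxa).
The first is nested inside the second, so sp27 shares a more recent common ancestor with sp63.

sp63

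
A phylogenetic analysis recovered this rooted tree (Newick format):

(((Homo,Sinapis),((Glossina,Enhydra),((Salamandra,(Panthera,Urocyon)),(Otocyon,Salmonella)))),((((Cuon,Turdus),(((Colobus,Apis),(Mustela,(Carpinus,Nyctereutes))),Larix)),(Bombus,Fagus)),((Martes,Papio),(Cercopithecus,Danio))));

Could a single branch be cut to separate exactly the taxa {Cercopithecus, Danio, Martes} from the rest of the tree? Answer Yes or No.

The MRCA of the listed taxa subtends ((Martes,Papio),(Cercopithecus,Danio)).
That clade also contains Papio, which is not in the proposed group, so the group is not monophyletic.

No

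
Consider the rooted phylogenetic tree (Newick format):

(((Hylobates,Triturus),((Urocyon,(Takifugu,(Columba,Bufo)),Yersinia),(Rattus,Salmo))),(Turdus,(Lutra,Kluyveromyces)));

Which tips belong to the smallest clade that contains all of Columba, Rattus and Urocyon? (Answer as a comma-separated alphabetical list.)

Tracing Columba: it sits inside (Columba,Bufo).
Tracing Rattus: it sits inside (Rattus,Salmo).
Tracing Urocyon: it sits inside (Urocyon,(Takifugu,(Columba,Bufo)),Yersinia).
The smallest clade enclosing all 3 is ((Urocyon,(Takifugu,(Columba,Bufo)),Yersinia),(Rattus,Salmo)); the answer is its 7 terminal taxa in alphabetical order.

Bufo, Columba, Rattus, Salmo, Takifugu, Urocyon, Yersinia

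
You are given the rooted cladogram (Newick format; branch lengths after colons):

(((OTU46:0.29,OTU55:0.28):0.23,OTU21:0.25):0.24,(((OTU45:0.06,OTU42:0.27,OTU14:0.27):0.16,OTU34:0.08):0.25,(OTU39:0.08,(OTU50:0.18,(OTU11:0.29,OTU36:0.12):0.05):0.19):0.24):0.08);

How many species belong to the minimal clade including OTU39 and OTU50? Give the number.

The MRCA of OTU39 and OTU50 is the node subtending (OTU39,(OTU50,(OTU11,OTU36))).
That clade contains 4 terminal taxa: OTU11, OTU36, OTU39, OTU50.

4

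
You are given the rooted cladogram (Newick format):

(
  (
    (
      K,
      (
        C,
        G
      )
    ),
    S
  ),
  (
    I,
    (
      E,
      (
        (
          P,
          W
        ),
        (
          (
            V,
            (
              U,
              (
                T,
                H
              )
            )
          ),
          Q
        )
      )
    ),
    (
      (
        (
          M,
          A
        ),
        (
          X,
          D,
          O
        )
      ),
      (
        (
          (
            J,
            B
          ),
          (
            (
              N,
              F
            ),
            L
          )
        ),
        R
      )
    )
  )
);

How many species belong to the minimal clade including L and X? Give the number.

11

The MRCA of L and X is the node subtending (((M,A),(X,D,O)),(((J,B),((N,F),L)),R)).
That clade contains 11 terminal taxa: A, B, D, F, J, L, M, N, O, R, X.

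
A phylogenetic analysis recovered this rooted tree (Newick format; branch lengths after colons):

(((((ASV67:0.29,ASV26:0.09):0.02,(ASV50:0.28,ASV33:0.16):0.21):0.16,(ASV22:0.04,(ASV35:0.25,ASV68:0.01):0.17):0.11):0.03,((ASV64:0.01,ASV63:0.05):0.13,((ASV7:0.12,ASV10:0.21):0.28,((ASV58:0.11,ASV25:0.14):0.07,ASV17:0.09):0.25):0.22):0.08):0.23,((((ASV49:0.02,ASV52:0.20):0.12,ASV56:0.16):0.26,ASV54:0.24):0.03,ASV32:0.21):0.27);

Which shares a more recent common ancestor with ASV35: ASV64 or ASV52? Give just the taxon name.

The MRCA of ASV35 and ASV64 subtends ((((ASV67,ASV26),(ASV50,ASV33)),(ASV22,(ASV35,ASV68))),((ASV64,ASV63),((ASV7,ASV10),((ASV58,ASV25),ASV17)))) (14 taxa).
The MRCA of ASV35 and ASV52 is the root, subtending the entire tree (19 taxa).
The first is nested inside the second, so ASV35 shares a more recent common ancestor with ASV64.

ASV64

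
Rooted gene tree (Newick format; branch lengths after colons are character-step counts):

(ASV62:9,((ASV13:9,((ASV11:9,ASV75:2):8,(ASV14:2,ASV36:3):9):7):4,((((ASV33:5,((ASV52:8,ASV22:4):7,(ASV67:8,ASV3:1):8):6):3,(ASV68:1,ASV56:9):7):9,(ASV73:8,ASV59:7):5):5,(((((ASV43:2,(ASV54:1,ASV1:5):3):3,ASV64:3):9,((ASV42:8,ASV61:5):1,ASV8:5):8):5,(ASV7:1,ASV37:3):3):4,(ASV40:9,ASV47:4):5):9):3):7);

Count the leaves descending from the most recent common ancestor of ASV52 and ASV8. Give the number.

The MRCA of ASV52 and ASV8 is the node subtending ((((ASV33,((ASV52,ASV22),(ASV67,ASV3))),(ASV68,ASV56)),(ASV73,ASV59)),(((((ASV43,(ASV54,ASV1)),ASV64),((ASV42,ASV61),ASV8)),(ASV7,ASV37)),(ASV40,ASV47))).
That clade contains 20 terminal taxa: ASV1, ASV22, ASV3, ASV33, ASV37, ASV40, ASV42, ASV43, ASV47, ASV52, ASV54, ASV56, ASV59, ASV61, ASV64, ASV67, ASV68, ASV7, ASV73, ASV8.

20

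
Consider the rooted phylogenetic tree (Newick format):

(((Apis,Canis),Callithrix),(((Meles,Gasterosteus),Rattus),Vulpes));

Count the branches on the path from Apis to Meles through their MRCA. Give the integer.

The MRCA of Apis and Meles is the root of the tree.
From Apis up to that node: 3 branches. From Meles up to the same node: 4 branches. Total: 3 + 4 = 7.

7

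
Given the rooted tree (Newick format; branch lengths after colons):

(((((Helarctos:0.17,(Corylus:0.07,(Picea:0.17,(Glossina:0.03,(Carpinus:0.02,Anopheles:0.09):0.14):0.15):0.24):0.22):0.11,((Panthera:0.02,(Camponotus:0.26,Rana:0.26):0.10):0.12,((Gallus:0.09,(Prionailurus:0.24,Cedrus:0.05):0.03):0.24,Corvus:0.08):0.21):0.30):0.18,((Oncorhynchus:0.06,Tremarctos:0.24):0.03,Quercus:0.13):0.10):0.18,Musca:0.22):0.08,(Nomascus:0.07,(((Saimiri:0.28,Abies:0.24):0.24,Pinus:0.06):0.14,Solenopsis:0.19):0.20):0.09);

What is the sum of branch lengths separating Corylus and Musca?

The path runs Corylus → … → MRCA → … → Musca; the MRCA is the node subtending ((((Helarctos,(Corylus,(Picea,(Glossina,(Carpinus,Anopheles))))),((Panthera,(Camponotus,Rana)),((Gallus,(Prionailurus,Cedrus)),Corvus))),((Oncorhynchus,Tremarctos),Quercus)),Musca).
Branch lengths along that path: 0.07 + 0.22 + 0.11 + 0.18 + 0.18 + 0.22 = 0.98.

0.98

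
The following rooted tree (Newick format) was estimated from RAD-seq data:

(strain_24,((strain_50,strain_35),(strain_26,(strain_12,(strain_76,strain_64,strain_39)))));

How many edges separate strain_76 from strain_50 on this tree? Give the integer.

The MRCA of strain_76 and strain_50 is the node subtending ((strain_50,strain_35),(strain_26,(strain_12,(strain_76,strain_64,strain_39)))).
From strain_76 up to that node: 4 branches. From strain_50 up to the same node: 2 branches. Total: 4 + 2 = 6.

6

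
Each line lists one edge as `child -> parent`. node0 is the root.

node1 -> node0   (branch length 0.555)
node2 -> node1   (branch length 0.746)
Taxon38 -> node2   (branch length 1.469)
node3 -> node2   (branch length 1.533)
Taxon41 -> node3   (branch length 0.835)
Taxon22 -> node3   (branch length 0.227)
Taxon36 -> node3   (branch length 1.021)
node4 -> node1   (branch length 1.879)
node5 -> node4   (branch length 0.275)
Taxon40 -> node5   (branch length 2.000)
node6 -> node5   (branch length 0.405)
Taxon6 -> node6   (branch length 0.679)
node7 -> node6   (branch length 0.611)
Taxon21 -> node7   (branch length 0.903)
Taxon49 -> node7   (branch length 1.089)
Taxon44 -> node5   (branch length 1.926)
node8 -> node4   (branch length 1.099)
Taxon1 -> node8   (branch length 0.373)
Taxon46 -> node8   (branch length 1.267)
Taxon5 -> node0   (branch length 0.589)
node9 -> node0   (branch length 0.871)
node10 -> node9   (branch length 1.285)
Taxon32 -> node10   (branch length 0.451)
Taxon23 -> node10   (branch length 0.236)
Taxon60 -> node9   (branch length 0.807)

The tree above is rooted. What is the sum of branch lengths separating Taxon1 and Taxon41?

The path runs Taxon1 → … → MRCA → … → Taxon41; the MRCA is the node subtending ((Taxon38,(Taxon41,Taxon22,Taxon36)),((Taxon40,(Taxon6,(Taxon21,Taxon49)),Taxon44),(Taxon1,Taxon46))).
Branch lengths along that path: 0.373 + 1.099 + 1.879 + 0.746 + 1.533 + 0.835 = 6.465.

6.465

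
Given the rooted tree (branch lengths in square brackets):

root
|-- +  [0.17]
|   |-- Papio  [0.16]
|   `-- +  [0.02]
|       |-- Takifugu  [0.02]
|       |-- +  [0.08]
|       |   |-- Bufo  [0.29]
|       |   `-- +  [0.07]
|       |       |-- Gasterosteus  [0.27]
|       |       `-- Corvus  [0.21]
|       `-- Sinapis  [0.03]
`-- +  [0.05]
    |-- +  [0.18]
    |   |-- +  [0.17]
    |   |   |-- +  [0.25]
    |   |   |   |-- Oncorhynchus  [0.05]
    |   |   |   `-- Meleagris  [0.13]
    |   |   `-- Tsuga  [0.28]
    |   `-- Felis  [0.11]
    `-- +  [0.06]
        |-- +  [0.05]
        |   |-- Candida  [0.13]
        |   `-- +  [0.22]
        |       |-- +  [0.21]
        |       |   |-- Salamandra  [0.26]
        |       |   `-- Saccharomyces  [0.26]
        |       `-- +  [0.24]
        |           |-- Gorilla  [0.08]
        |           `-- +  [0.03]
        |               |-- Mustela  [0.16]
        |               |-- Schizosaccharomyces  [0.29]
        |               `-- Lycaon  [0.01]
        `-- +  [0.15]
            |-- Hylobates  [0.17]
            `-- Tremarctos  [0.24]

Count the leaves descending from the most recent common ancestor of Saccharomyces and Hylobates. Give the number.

The MRCA of Saccharomyces and Hylobates is the node subtending ((Candida,((Salamandra,Saccharomyces),(Gorilla,(Mustela,Schizosaccharomyces,Lycaon)))),(Hylobates,Tremarctos)).
That clade contains 9 terminal taxa: Candida, Gorilla, Hylobates, Lycaon, Mustela, Saccharomyces, Salamandra, Schizosaccharomyces, Tremarctos.

9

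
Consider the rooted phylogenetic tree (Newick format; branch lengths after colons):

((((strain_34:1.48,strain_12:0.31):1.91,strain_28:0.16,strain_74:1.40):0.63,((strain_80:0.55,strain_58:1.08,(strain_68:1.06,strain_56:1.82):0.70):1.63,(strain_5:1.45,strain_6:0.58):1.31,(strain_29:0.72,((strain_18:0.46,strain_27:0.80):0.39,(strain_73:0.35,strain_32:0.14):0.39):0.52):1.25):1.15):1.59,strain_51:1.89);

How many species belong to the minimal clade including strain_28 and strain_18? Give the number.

The MRCA of strain_28 and strain_18 is the node subtending (((strain_34,strain_12),strain_28,strain_74),((strain_80,strain_58,(strain_68,strain_56)),(strain_5,strain_6),(strain_29,((strain_18,strain_27),(strain_73,strain_32))))).
That clade contains 15 terminal taxa: strain_12, strain_18, strain_27, strain_28, strain_29, strain_32, strain_34, strain_5, strain_56, strain_58, strain_6, strain_68, strain_73, strain_74, strain_80.

15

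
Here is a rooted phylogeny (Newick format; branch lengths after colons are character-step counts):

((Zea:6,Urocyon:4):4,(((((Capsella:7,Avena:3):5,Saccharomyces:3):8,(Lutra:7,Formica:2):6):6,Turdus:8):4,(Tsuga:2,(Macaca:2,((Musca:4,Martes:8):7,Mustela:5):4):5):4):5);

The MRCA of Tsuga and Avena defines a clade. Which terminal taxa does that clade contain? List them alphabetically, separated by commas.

Tracing Tsuga: it sits inside (Tsuga,(Macaca,((Musca,Martes),Mustela))).
Tracing Avena: it sits inside (Capsella,Avena).
The smallest clade enclosing both is (((((Capsella,Avena),Saccharomyces),(Lutra,Formica)),Turdus),(Tsuga,(Macaca,((Musca,Martes),Mustela)))); the answer is its 11 terminal taxa in alphabetical order.

Avena, Capsella, Formica, Lutra, Macaca, Martes, Musca, Mustela, Saccharomyces, Tsuga, Turdus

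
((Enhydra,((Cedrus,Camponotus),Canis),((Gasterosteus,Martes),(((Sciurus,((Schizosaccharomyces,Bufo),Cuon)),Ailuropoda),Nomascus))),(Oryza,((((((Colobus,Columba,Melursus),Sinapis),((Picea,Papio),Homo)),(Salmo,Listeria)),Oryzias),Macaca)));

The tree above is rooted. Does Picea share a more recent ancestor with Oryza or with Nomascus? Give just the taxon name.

The MRCA of Picea and Oryza subtends (Oryza,((((((Colobus,Columba,Melursus),Sinapis),((Picea,Papio),Homo)),(Salmo,Listeria)),Oryzias),Macaca)) (12 taxa).
The MRCA of Picea and Nomascus is the root, subtending the entire tree (24 taxa).
The first is nested inside the second, so Picea shares a more recent common ancestor with Oryza.

Oryza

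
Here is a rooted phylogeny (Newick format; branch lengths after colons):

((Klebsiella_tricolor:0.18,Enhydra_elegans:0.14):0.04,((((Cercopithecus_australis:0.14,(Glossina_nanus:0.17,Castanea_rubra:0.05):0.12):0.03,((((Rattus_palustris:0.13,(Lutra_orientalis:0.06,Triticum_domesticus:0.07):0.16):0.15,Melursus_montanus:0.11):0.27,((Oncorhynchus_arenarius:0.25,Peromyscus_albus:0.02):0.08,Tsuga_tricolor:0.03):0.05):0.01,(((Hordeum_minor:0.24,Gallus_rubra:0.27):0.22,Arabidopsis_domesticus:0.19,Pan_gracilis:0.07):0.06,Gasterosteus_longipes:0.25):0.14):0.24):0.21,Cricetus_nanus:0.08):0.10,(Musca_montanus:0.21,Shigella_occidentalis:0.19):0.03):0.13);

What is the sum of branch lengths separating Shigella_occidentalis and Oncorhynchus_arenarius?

1.16

The path runs Shigella_occidentalis → … → MRCA → … → Oncorhynchus_arenarius; the MRCA is the node subtending ((((Cercopithecus_australis,(Glossina_nanus,Castanea_rubra)),((((Rattus_palustris,(Lutra_orientalis,Triticum_domesticus)),Melursus_montanus),((Oncorhynchus_arenarius,Peromyscus_albus),Tsuga_tricolor)),(((Hordeum_minor,Gallus_rubra),Arabidopsis_domesticus,Pan_gracilis),Gasterosteus_longipes))),Cricetus_nanus),(Musca_montanus,Shigella_occidentalis)).
Branch lengths along that path: 0.19 + 0.03 + 0.10 + 0.21 + 0.24 + 0.01 + 0.05 + 0.08 + 0.25 = 1.16.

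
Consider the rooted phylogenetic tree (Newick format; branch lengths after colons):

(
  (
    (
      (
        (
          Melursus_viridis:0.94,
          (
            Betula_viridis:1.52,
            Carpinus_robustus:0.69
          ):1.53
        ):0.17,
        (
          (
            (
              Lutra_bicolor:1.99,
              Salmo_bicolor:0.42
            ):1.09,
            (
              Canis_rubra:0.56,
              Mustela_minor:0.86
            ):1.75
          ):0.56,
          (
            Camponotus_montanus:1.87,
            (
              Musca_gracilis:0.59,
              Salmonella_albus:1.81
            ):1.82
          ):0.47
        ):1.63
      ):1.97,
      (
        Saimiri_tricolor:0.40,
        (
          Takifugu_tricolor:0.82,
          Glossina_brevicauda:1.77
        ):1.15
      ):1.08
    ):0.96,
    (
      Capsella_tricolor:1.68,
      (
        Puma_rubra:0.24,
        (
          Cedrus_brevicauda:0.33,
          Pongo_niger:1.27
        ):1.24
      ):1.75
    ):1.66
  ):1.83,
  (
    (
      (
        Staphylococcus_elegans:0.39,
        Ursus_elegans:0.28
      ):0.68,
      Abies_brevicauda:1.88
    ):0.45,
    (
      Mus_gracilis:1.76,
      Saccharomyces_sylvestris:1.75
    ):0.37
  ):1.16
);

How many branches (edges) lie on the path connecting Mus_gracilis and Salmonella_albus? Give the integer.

10

The MRCA of Mus_gracilis and Salmonella_albus is the root of the tree.
From Mus_gracilis up to that node: 3 branches. From Salmonella_albus up to the same node: 7 branches. Total: 3 + 7 = 10.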